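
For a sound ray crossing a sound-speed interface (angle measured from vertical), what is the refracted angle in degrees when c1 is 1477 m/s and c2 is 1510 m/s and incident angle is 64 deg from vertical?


sin(theta2) = (c2/c1)*sin(theta1) = (1510/1477)*sin(64 deg) = 0.91888
theta2 = arcsin(0.91888) = 66.76

66.76 deg


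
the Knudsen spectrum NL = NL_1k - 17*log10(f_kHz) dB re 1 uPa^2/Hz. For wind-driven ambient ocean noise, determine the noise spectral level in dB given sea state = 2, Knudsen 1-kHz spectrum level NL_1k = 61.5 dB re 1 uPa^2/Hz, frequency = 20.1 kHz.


39.35 dB


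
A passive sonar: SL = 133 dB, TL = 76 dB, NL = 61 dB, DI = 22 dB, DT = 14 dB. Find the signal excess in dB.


SE = SL - TL - NL + DI - DT = 133 - 76 - 61 + 22 - 14 = 4

4 dB


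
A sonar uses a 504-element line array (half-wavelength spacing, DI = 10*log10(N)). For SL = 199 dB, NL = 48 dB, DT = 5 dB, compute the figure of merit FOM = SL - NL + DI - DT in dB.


Step 1: DI = 10*log10(504) = 27.02 dB
Step 2: FOM = SL - NL + DI - DT = 199 - 48 + 27.02 - 5 = 173.02

173.02 dB


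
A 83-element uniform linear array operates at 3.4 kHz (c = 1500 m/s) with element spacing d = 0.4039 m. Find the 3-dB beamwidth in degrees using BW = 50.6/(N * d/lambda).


Step 1: lambda = 1500/3400 = 0.44118 m
Step 2: d/lambda = 0.4039/0.44118 = 0.9155
Step 3: BW = 50.6/(N * d/lambda) = 50.6/(83 * 0.9155) = 0.67

0.67 deg


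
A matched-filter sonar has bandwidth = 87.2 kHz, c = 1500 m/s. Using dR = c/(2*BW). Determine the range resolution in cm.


dR = c/(2*BW) = 1500 / (2 * 87.2e3) = 0.0086 m = 0.86 cm

0.86 cm


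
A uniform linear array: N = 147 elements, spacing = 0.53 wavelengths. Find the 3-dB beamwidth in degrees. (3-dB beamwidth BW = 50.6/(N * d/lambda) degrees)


0.65 deg


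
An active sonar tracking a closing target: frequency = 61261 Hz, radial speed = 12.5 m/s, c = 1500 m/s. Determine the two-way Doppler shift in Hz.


fd = 2*f*v/c = 2 * 61261 * 12.5 / 1500 = 1021.02

1021.02 Hz


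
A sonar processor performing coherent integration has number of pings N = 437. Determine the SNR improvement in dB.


Gain = 10*log10(437) = 26.4

26.4 dB


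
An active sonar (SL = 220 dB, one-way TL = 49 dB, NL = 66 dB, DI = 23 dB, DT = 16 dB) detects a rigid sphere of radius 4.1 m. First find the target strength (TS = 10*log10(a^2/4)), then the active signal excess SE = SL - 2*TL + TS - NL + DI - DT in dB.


Step 1: TS = 10*log10(4.1^2/4) = 6.24 dB
Step 2: SE = SL - 2*TL + TS - NL + DI - DT = 220 - 2*49 + (6.24) - 66 + 23 - 16 = 69.24

69.24 dB


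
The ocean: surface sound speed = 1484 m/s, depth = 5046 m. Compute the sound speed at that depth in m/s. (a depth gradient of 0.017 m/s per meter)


c = 1484 + 0.017 * 5046 = 1569.782

1569.782 m/s


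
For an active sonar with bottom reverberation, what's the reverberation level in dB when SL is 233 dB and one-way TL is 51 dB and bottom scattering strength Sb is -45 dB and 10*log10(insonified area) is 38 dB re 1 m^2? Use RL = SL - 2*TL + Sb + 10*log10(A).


RL = SL - 2*TL + Sb + 10*log10(A) = 233 - 2*51 + (-45) + 38 = 124

124 dB


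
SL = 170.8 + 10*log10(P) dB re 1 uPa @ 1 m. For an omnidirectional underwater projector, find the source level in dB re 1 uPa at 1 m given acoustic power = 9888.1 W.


SL = 170.8 + 10*log10(9888.1) = 170.8 + 39.95 = 210.75

210.75 dB


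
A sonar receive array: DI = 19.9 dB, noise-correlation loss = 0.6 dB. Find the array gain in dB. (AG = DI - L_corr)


AG = DI - L_corr = 19.9 - 0.6 = 19.3

19.3 dB


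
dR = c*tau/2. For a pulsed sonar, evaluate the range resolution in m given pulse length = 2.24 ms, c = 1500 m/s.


dR = c*tau/2 = 1500 * 2.24e-3 / 2 = 1.68

1.68 m


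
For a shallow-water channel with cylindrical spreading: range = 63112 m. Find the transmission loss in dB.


48.0 dB


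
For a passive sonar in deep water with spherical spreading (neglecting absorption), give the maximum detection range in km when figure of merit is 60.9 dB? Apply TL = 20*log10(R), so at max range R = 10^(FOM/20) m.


At max range FOM = TL, so 20*log10(R) = 60.9
R = 10^(60.9/20) = 1109.17 m = 1.11 km

1.11 km


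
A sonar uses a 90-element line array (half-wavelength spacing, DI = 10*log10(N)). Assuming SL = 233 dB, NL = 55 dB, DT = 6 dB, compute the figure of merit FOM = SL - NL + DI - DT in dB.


191.54 dB


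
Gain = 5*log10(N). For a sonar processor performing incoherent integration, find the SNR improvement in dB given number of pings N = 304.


12.41 dB


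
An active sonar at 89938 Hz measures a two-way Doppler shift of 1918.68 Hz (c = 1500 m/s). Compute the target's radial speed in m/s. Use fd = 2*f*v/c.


From fd = 2*f*v/c, v = c*fd/(2*f) = 1500 * 1918.68 / (2*89938) = 16.0

16.0 m/s


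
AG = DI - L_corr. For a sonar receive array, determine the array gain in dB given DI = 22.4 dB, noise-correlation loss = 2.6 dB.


AG = DI - L_corr = 22.4 - 2.6 = 19.8

19.8 dB


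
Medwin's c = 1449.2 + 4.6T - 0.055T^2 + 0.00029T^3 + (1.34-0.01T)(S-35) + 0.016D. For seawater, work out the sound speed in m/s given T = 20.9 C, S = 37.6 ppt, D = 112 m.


c = 1449.2 + 4.6*20.9 - 0.055*20.9^2 + 0.00029*20.9^3 + (1.34 - 0.01*20.9)*(37.6 - 35) + 0.016*112 = 1528.7

1528.7 m/s


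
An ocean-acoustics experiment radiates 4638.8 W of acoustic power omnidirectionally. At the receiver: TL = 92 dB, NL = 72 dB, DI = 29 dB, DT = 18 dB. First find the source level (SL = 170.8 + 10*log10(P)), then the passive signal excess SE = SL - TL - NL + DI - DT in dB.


Step 1: SL = 170.8 + 10*log10(4638.8) = 207.46 dB
Step 2: SE = SL - TL - NL + DI - DT = 207.46 - 92 - 72 + 29 - 18 = 54.46

54.46 dB


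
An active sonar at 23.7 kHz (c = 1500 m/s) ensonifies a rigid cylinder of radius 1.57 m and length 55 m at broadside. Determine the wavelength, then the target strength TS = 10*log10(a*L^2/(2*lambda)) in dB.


Step 1: lambda = c/f = 1500/23700 = 0.06329 m
Step 2: TS = 10*log10(a*L^2/(2*lambda)) = 10*log10(1.57*55^2/(2*0.06329)) = 45.74

45.74 dB


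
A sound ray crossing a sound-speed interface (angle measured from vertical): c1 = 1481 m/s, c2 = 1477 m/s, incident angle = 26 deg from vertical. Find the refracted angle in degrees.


sin(theta2) = (c2/c1)*sin(theta1) = (1477/1481)*sin(26 deg) = 0.43719
theta2 = arcsin(0.43719) = 25.92

25.92 deg


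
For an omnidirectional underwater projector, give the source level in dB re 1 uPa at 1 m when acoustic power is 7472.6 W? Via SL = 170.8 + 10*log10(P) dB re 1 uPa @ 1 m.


SL = 170.8 + 10*log10(7472.6) = 170.8 + 38.73 = 209.53

209.53 dB


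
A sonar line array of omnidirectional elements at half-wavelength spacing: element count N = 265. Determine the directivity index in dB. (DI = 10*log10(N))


DI = 10*log10(265) = 24.23

24.23 dB


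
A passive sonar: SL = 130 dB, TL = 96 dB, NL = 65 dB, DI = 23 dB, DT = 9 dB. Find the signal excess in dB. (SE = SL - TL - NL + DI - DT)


SE = SL - TL - NL + DI - DT = 130 - 96 - 65 + 23 - 9 = -17

-17 dB


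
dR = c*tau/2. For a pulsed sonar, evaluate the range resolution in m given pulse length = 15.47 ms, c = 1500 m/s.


dR = c*tau/2 = 1500 * 15.47e-3 / 2 = 11.6025

11.6025 m


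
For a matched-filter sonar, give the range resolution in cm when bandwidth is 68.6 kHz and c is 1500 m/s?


dR = c/(2*BW) = 1500 / (2 * 68.6e3) = 0.0109 m = 1.09 cm

1.09 cm


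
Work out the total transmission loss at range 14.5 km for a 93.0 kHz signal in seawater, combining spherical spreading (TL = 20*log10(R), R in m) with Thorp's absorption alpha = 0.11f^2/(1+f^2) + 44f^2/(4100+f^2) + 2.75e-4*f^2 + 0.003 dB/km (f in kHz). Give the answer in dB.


Step 1 (Thorp): alpha = 0.11*8649.0/(1+8649.0) + 44*8649.0/(4100+8649.0) + 2.75e-4*8649.0 + 0.003 = 32.3413 dB/km
Step 2: TL_spread = 20*log10(14500) = 83.23 dB
Step 3: TL_abs = alpha*R = 32.3413 * 14.5 = 468.95 dB
Step 4: TL_total = 83.23 + 468.95 = 552.18

552.18 dB


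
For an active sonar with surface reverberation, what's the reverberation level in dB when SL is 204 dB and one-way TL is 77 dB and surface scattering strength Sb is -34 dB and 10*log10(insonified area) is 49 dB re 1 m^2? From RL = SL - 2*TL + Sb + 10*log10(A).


65 dB


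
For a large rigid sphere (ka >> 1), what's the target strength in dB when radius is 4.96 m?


7.89 dB


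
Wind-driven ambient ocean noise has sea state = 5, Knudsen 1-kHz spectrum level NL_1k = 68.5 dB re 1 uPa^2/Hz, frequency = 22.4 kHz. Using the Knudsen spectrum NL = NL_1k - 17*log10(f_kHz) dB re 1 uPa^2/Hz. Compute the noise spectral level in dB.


NL = NL_1k - 17*log10(f_kHz) = 68.5 - 17*log10(22.4) = 68.5 - (22.95) = 45.55

45.55 dB


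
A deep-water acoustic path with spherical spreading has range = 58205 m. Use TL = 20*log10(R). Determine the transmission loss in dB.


95.3 dB


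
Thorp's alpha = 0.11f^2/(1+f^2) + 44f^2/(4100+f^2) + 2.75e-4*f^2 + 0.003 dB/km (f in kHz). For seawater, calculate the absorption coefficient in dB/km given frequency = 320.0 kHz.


70.579 dB/km


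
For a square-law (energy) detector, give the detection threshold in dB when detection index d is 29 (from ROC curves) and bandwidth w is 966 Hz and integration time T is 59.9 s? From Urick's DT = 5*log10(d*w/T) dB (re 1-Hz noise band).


DT = 5*log10(d*w/T) = 5*log10(29 * 966 / 59.9) = 5*log10(467.68) = 13.35

13.35 dB


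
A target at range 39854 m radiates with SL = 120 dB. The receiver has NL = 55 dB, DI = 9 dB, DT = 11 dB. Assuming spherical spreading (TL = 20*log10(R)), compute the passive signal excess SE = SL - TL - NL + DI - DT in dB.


Step 1: TL = 20*log10(39854) = 92.01 dB
Step 2: SE = 120 - 92.01 - 55 + 9 - 11 = -29.01

-29.01 dB


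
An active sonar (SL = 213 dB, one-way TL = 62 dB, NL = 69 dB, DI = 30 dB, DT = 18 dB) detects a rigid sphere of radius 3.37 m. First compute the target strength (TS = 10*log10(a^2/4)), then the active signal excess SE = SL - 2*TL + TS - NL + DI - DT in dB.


Step 1: TS = 10*log10(3.37^2/4) = 4.53 dB
Step 2: SE = SL - 2*TL + TS - NL + DI - DT = 213 - 2*62 + (4.53) - 69 + 30 - 18 = 36.53

36.53 dB


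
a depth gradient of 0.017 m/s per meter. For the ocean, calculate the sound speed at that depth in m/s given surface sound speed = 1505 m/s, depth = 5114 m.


c = 1505 + 0.017 * 5114 = 1591.938

1591.938 m/s


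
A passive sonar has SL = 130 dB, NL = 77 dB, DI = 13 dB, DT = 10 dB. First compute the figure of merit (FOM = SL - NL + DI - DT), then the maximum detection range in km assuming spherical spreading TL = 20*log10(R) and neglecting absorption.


Step 1: FOM = SL - NL + DI - DT = 130 - 77 + 13 - 10 = 56 dB
Step 2: at max range FOM = TL = 20*log10(R), so R = 10^(56/20) = 630.96 m = 0.63 km

0.63 km


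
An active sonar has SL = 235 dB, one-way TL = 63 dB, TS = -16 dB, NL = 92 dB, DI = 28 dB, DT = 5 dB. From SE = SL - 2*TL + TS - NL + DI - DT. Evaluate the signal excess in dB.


SE = SL - 2*TL + TS - NL + DI - DT = 235 - 2*63 + (-16) - 92 + 28 - 5 = 24

24 dB


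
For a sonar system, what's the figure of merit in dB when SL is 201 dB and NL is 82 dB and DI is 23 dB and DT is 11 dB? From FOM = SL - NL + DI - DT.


FOM = SL - NL + DI - DT = 201 - 82 + 23 - 11 = 131

131 dB


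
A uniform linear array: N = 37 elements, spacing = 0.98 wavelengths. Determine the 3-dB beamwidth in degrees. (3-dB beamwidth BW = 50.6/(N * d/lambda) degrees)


BW = 50.6 / (37 * 0.98) = 50.6 / 36.26 = 1.4

1.4 deg


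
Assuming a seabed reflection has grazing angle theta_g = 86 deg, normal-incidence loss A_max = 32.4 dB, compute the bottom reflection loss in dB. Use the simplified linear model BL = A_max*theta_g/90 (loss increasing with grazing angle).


BL = A_max * theta_g / 90 = 32.4 * 86 / 90 = 30.96

30.96 dB


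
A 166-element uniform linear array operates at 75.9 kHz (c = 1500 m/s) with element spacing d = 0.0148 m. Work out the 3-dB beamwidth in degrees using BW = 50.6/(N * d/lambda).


0.41 deg


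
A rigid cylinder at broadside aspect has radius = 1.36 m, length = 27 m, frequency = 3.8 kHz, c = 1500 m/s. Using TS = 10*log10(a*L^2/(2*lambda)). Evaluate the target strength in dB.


lambda = 1500/3800 = 0.39474 m
TS = 10*log10(1.36*27^2/(2*0.39474)) = 30.99

30.99 dB


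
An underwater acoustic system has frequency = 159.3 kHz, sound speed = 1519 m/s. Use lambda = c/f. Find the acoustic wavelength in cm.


0.95 cm


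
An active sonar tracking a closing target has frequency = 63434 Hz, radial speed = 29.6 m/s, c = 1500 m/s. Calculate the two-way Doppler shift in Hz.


fd = 2*f*v/c = 2 * 63434 * 29.6 / 1500 = 2503.53

2503.53 Hz


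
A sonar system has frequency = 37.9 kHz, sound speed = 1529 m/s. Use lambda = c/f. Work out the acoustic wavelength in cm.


lambda = c/f = 1529 / 37900 = 0.0403 m = 4.03 cm

4.03 cm


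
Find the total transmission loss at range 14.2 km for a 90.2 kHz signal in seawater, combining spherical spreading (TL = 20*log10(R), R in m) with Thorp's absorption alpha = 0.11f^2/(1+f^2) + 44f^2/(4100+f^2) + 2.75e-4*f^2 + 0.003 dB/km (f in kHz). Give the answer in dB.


Step 1 (Thorp): alpha = 0.11*8136.04/(1+8136.04) + 44*8136.04/(4100+8136.04) + 2.75e-4*8136.04 + 0.003 = 31.6071 dB/km
Step 2: TL_spread = 20*log10(14200) = 83.05 dB
Step 3: TL_abs = alpha*R = 31.6071 * 14.2 = 448.82 dB
Step 4: TL_total = 83.05 + 448.82 = 531.87

531.87 dB


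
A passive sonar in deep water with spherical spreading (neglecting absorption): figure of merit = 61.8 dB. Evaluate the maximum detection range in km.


At max range FOM = TL, so 20*log10(R) = 61.8
R = 10^(61.8/20) = 1230.27 m = 1.23 km

1.23 km


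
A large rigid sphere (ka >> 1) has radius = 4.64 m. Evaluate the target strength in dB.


TS = 10*log10(4.64^2 / 4) = 10*log10(5.3824) = 7.31

7.31 dB


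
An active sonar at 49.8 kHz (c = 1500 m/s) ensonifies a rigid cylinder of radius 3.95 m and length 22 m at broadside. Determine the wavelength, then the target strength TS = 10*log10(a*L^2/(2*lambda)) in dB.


Step 1: lambda = c/f = 1500/49800 = 0.03012 m
Step 2: TS = 10*log10(a*L^2/(2*lambda)) = 10*log10(3.95*22^2/(2*0.03012)) = 45.02

45.02 dB


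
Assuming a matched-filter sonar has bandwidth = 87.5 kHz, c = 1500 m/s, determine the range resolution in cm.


0.86 cm


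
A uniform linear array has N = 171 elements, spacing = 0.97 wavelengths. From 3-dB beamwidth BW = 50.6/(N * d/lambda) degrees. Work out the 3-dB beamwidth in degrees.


0.31 deg


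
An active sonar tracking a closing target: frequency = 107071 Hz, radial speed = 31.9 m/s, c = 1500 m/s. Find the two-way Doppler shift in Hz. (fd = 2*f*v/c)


fd = 2*f*v/c = 2 * 107071 * 31.9 / 1500 = 4554.09

4554.09 Hz


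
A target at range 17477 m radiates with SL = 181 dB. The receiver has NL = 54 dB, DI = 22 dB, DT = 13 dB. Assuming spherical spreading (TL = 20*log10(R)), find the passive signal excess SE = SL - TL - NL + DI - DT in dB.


Step 1: TL = 20*log10(17477) = 84.85 dB
Step 2: SE = 181 - 84.85 - 54 + 22 - 13 = 51.15

51.15 dB


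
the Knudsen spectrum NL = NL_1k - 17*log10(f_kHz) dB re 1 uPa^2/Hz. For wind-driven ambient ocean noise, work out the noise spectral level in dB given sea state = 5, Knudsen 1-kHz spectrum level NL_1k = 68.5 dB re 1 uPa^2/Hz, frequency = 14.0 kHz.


NL = NL_1k - 17*log10(f_kHz) = 68.5 - 17*log10(14.0) = 68.5 - (19.48) = 49.02

49.02 dB


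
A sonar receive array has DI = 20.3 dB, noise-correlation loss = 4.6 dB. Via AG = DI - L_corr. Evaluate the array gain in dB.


15.7 dB


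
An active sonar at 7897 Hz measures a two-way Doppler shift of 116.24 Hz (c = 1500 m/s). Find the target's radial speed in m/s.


From fd = 2*f*v/c, v = c*fd/(2*f) = 1500 * 116.24 / (2*7897) = 11.04

11.04 m/s


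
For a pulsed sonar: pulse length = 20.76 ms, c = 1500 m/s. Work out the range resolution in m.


dR = c*tau/2 = 1500 * 20.76e-3 / 2 = 15.57

15.57 m


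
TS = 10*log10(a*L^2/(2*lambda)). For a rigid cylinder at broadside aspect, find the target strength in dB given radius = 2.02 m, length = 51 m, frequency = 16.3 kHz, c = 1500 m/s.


lambda = 1500/16300 = 0.09202 m
TS = 10*log10(2.02*51^2/(2*0.09202)) = 44.56

44.56 dB


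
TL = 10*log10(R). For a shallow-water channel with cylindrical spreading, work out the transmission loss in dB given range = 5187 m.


TL = 10*log10(5187) = 37.15

37.15 dB


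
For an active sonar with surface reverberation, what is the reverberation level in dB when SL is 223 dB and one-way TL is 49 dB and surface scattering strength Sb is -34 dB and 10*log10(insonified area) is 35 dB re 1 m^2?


RL = SL - 2*TL + Sb + 10*log10(A) = 223 - 2*49 + (-34) + 35 = 126

126 dB


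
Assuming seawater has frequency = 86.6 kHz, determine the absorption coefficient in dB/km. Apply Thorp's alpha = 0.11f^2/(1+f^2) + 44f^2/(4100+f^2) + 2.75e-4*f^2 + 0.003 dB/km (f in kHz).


f^2 = 7499.56
alpha = 0.11*7499.56/(1+7499.56) + 44*7499.56/(4100+7499.56) + 2.75e-4*7499.56 + 0.003 = 30.623

30.623 dB/km


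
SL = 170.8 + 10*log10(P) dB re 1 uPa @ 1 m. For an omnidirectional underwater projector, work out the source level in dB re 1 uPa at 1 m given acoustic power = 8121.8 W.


209.9 dB


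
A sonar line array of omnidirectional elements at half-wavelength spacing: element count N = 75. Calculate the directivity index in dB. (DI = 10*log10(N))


18.75 dB


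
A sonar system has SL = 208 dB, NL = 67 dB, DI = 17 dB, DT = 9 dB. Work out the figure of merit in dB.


FOM = SL - NL + DI - DT = 208 - 67 + 17 - 9 = 149

149 dB


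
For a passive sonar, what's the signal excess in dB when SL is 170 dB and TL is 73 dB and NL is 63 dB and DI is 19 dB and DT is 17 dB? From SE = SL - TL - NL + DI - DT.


SE = SL - TL - NL + DI - DT = 170 - 73 - 63 + 19 - 17 = 36

36 dB


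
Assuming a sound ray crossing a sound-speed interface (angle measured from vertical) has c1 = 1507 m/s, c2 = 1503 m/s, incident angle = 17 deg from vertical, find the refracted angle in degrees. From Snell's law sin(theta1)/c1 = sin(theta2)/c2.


16.95 deg


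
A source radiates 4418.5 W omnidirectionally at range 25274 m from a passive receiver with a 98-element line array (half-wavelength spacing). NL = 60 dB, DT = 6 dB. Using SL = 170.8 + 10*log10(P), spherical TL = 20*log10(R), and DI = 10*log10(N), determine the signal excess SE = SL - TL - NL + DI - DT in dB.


Step 1: SL = 170.8 + 10*log10(4418.5) = 207.25 dB
Step 2: TL = 20*log10(25274) = 88.05 dB
Step 3: DI = 10*log10(98) = 19.91 dB
Step 4: SE = SL - TL - NL + DI - DT = 207.25 - 88.05 - 60 + 19.91 - 6 = 73.11

73.11 dB


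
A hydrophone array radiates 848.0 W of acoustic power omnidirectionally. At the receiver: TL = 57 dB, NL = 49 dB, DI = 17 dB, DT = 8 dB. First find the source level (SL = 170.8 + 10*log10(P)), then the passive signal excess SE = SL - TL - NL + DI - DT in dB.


Step 1: SL = 170.8 + 10*log10(848.0) = 200.08 dB
Step 2: SE = SL - TL - NL + DI - DT = 200.08 - 57 - 49 + 17 - 8 = 103.08

103.08 dB


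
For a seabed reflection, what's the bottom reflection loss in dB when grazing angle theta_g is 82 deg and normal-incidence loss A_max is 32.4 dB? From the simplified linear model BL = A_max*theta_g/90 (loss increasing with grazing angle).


BL = A_max * theta_g / 90 = 32.4 * 82 / 90 = 29.52

29.52 dB


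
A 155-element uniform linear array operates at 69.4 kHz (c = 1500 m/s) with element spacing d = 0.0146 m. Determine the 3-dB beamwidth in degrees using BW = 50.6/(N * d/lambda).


Step 1: lambda = 1500/69400 = 0.02161 m
Step 2: d/lambda = 0.0146/0.02161 = 0.6756
Step 3: BW = 50.6/(N * d/lambda) = 50.6/(155 * 0.6756) = 0.48

0.48 deg


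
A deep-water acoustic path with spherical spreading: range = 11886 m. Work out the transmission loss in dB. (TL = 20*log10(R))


81.5 dB


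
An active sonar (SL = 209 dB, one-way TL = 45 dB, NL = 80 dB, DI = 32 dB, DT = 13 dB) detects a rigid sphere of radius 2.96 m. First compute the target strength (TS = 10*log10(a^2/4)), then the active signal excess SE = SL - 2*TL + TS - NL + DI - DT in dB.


Step 1: TS = 10*log10(2.96^2/4) = 3.41 dB
Step 2: SE = SL - 2*TL + TS - NL + DI - DT = 209 - 2*45 + (3.41) - 80 + 32 - 13 = 61.41

61.41 dB


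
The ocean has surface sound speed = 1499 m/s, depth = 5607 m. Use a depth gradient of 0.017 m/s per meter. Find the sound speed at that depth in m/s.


c = 1499 + 0.017 * 5607 = 1594.319

1594.319 m/s


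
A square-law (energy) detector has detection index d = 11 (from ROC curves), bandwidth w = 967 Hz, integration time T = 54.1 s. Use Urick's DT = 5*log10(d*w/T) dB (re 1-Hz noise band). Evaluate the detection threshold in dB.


DT = 5*log10(d*w/T) = 5*log10(11 * 967 / 54.1) = 5*log10(196.62) = 11.47

11.47 dB


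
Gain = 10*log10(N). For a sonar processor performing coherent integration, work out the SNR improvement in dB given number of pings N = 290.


Gain = 10*log10(290) = 24.62

24.62 dB


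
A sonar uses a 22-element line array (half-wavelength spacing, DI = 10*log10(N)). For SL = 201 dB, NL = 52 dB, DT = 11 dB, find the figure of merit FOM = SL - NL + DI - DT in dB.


Step 1: DI = 10*log10(22) = 13.42 dB
Step 2: FOM = SL - NL + DI - DT = 201 - 52 + 13.42 - 11 = 151.42

151.42 dB


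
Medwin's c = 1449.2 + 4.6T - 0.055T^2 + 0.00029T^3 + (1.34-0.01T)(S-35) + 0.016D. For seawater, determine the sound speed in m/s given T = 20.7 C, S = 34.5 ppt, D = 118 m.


c = 1449.2 + 4.6*20.7 - 0.055*20.7^2 + 0.00029*20.7^3 + (1.34 - 0.01*20.7)*(34.5 - 35) + 0.016*118 = 1524.75

1524.75 m/s


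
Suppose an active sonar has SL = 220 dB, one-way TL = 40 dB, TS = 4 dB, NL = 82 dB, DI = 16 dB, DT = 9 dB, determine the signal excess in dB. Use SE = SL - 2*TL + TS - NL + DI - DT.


69 dB


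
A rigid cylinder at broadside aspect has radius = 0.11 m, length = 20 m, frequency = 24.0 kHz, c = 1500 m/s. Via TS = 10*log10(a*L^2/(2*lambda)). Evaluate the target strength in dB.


lambda = 1500/24000 = 0.0625 m
TS = 10*log10(0.11*20^2/(2*0.0625)) = 25.47

25.47 dB


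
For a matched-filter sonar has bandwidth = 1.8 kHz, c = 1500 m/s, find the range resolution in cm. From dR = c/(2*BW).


dR = c/(2*BW) = 1500 / (2 * 1.8e3) = 0.4167 m = 41.67 cm

41.67 cm


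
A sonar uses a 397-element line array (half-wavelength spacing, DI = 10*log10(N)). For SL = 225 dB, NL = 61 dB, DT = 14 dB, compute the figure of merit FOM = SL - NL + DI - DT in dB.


175.99 dB


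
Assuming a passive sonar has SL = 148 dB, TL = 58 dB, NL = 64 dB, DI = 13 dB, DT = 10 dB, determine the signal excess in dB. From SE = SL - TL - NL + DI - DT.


SE = SL - TL - NL + DI - DT = 148 - 58 - 64 + 13 - 10 = 29

29 dB


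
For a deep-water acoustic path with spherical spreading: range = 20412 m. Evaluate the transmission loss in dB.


86.2 dB


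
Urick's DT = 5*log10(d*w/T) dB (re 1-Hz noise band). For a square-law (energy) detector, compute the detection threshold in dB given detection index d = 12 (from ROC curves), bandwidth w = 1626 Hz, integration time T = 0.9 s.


DT = 5*log10(d*w/T) = 5*log10(12 * 1626 / 0.9) = 5*log10(21680.0) = 21.68

21.68 dB


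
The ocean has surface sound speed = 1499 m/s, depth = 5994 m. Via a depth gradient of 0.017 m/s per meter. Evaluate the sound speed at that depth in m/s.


1600.898 m/s


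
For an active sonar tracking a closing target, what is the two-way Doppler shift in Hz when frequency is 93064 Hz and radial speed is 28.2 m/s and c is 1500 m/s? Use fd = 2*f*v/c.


fd = 2*f*v/c = 2 * 93064 * 28.2 / 1500 = 3499.21

3499.21 Hz


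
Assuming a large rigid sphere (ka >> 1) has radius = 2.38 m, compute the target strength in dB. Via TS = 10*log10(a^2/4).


TS = 10*log10(2.38^2 / 4) = 10*log10(1.4161) = 1.51

1.51 dB


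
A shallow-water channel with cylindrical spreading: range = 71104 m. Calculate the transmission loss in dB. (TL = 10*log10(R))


48.52 dB


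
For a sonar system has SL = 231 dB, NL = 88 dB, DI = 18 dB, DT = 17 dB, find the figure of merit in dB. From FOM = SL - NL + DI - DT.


144 dB


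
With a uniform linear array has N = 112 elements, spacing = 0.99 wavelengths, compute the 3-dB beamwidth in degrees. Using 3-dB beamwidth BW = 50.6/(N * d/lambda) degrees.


BW = 50.6 / (112 * 0.99) = 50.6 / 110.88 = 0.46

0.46 deg


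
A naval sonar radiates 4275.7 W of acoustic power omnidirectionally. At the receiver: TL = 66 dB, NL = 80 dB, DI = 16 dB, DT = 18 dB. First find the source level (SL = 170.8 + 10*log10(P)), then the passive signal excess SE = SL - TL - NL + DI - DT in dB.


Step 1: SL = 170.8 + 10*log10(4275.7) = 207.11 dB
Step 2: SE = SL - TL - NL + DI - DT = 207.11 - 66 - 80 + 16 - 18 = 59.11

59.11 dB


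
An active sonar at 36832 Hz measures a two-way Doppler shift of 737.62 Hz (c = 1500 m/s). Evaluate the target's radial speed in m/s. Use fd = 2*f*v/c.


From fd = 2*f*v/c, v = c*fd/(2*f) = 1500 * 737.62 / (2*36832) = 15.02

15.02 m/s


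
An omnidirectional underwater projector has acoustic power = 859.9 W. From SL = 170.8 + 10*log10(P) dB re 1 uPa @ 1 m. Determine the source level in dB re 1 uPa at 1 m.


SL = 170.8 + 10*log10(859.9) = 170.8 + 29.34 = 200.14

200.14 dB


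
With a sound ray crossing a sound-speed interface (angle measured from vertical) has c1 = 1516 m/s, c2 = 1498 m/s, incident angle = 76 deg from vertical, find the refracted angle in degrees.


sin(theta2) = (c2/c1)*sin(theta1) = (1498/1516)*sin(76 deg) = 0.95878
theta2 = arcsin(0.95878) = 73.49

73.49 deg


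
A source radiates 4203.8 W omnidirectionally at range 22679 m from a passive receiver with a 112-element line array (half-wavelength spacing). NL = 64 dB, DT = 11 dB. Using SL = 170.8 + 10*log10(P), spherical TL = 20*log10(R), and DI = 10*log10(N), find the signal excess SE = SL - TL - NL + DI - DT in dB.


65.42 dB


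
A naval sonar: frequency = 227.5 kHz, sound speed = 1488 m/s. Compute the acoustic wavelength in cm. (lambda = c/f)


lambda = c/f = 1488 / 227500 = 0.0065 m = 0.65 cm

0.65 cm


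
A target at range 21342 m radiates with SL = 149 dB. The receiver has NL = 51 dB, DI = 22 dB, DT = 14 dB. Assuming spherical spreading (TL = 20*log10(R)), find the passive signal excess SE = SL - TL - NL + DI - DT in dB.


Step 1: TL = 20*log10(21342) = 86.58 dB
Step 2: SE = 149 - 86.58 - 51 + 22 - 14 = 19.42

19.42 dB


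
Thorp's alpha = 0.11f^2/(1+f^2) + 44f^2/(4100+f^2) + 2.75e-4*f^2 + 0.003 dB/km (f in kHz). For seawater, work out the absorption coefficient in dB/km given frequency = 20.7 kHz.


f^2 = 428.49
alpha = 0.11*428.49/(1+428.49) + 44*428.49/(4100+428.49) + 2.75e-4*428.49 + 0.003 = 4.394

4.394 dB/km


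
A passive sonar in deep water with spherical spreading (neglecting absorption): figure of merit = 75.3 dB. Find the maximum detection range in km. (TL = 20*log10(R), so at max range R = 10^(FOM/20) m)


5.82 km


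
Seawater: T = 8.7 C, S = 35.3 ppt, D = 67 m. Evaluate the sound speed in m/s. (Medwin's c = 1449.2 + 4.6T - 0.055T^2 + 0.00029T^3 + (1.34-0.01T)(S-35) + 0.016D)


1486.7 m/s


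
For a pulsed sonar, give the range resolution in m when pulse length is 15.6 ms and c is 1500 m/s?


dR = c*tau/2 = 1500 * 15.6e-3 / 2 = 11.7

11.7 m


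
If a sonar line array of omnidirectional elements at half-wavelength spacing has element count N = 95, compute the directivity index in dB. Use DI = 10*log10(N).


DI = 10*log10(95) = 19.78

19.78 dB


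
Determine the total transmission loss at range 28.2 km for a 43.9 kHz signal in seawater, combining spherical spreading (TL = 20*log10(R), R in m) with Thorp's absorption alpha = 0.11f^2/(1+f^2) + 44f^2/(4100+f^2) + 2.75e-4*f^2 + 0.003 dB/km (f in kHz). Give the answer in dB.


503.88 dB


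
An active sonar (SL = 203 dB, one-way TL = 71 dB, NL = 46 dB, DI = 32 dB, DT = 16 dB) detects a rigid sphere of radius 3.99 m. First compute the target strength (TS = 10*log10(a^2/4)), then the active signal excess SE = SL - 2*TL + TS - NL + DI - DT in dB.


Step 1: TS = 10*log10(3.99^2/4) = 6.0 dB
Step 2: SE = SL - 2*TL + TS - NL + DI - DT = 203 - 2*71 + (6.0) - 46 + 32 - 16 = 37.0

37.0 dB


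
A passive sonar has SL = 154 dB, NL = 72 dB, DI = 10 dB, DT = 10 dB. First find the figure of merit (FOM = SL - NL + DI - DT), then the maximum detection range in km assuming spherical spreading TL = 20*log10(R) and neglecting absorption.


Step 1: FOM = SL - NL + DI - DT = 154 - 72 + 10 - 10 = 82 dB
Step 2: at max range FOM = TL = 20*log10(R), so R = 10^(82/20) = 12589.25 m = 12.59 km

12.59 km


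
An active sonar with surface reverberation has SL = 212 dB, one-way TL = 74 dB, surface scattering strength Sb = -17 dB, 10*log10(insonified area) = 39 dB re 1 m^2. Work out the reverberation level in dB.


86 dB


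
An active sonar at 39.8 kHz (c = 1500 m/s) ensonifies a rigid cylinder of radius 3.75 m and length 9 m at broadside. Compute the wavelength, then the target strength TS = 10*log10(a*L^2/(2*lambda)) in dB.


Step 1: lambda = c/f = 1500/39800 = 0.03769 m
Step 2: TS = 10*log10(a*L^2/(2*lambda)) = 10*log10(3.75*9^2/(2*0.03769)) = 36.05

36.05 dB


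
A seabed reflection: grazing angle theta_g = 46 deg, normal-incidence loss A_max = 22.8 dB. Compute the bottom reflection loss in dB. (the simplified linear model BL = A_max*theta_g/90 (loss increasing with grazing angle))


11.65 dB


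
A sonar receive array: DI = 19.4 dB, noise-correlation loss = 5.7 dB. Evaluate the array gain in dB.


13.7 dB


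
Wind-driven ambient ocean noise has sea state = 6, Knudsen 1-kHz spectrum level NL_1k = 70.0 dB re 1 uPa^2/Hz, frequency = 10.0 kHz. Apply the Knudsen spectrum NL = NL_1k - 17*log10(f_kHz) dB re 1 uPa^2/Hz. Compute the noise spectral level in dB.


NL = NL_1k - 17*log10(f_kHz) = 70.0 - 17*log10(10.0) = 70.0 - (17.0) = 53.0

53.0 dB


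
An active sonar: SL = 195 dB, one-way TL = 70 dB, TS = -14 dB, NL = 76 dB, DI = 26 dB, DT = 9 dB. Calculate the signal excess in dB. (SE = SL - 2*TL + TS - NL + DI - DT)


-18 dB


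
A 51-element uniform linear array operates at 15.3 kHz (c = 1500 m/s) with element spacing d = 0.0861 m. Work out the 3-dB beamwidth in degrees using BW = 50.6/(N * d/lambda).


Step 1: lambda = 1500/15300 = 0.09804 m
Step 2: d/lambda = 0.0861/0.09804 = 0.8782
Step 3: BW = 50.6/(N * d/lambda) = 50.6/(51 * 0.8782) = 1.13

1.13 deg


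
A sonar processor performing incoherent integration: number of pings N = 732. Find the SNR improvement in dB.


Gain = 5*log10(732) = 14.32

14.32 dB


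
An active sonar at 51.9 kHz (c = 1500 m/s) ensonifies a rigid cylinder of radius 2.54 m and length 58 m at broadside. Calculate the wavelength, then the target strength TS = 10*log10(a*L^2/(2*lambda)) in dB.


Step 1: lambda = c/f = 1500/51900 = 0.0289 m
Step 2: TS = 10*log10(a*L^2/(2*lambda)) = 10*log10(2.54*58^2/(2*0.0289)) = 51.7

51.7 dB


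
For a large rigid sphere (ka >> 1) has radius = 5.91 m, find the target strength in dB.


TS = 10*log10(5.91^2 / 4) = 10*log10(8.732025) = 9.41

9.41 dB


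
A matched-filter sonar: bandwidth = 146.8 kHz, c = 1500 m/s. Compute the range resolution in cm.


0.51 cm


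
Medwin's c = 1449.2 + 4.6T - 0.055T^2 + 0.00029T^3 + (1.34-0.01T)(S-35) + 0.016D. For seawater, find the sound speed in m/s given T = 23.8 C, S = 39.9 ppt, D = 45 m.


c = 1449.2 + 4.6*23.8 - 0.055*23.8^2 + 0.00029*23.8^3 + (1.34 - 0.01*23.8)*(39.9 - 35) + 0.016*45 = 1537.56

1537.56 m/s


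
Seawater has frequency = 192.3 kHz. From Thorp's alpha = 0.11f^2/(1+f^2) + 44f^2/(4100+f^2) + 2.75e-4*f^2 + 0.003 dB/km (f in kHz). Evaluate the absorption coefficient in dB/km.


49.891 dB/km


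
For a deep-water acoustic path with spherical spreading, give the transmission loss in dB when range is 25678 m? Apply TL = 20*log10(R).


TL = 20*log10(25678) = 88.19

88.19 dB


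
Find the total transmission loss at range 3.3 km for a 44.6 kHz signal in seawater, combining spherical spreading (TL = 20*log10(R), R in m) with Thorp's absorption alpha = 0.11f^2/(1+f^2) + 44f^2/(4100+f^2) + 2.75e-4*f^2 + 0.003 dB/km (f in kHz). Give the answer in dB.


Step 1 (Thorp): alpha = 0.11*1989.16/(1+1989.16) + 44*1989.16/(4100+1989.16) + 2.75e-4*1989.16 + 0.003 = 15.0335 dB/km
Step 2: TL_spread = 20*log10(3300) = 70.37 dB
Step 3: TL_abs = alpha*R = 15.0335 * 3.3 = 49.61 dB
Step 4: TL_total = 70.37 + 49.61 = 119.98

119.98 dB


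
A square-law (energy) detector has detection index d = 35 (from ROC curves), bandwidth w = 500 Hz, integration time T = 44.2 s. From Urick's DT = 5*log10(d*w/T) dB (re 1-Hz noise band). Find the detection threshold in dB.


12.99 dB


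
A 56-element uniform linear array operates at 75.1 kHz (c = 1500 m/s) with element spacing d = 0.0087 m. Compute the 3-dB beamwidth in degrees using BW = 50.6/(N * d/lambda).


Step 1: lambda = 1500/75100 = 0.01997 m
Step 2: d/lambda = 0.0087/0.01997 = 0.4357
Step 3: BW = 50.6/(N * d/lambda) = 50.6/(56 * 0.4357) = 2.07

2.07 deg


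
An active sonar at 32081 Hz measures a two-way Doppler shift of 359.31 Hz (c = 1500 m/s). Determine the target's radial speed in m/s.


From fd = 2*f*v/c, v = c*fd/(2*f) = 1500 * 359.31 / (2*32081) = 8.4

8.4 m/s


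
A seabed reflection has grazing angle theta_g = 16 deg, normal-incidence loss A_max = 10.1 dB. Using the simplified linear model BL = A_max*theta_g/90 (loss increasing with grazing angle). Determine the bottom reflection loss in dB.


BL = A_max * theta_g / 90 = 10.1 * 16 / 90 = 1.8

1.8 dB


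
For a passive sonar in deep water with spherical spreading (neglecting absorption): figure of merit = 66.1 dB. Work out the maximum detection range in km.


At max range FOM = TL, so 20*log10(R) = 66.1
R = 10^(66.1/20) = 2018.37 m = 2.02 km

2.02 km


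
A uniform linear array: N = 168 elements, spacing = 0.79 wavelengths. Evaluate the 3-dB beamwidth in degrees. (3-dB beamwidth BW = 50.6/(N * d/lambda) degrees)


BW = 50.6 / (168 * 0.79) = 50.6 / 132.72 = 0.38

0.38 deg


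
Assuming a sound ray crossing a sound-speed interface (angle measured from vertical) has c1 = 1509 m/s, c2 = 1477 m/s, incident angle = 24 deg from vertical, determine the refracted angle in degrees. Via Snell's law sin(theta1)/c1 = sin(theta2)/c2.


23.46 deg


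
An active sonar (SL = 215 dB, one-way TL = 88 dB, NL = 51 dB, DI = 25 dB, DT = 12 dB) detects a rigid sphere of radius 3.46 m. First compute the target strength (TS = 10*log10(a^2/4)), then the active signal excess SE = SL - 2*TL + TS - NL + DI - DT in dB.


Step 1: TS = 10*log10(3.46^2/4) = 4.76 dB
Step 2: SE = SL - 2*TL + TS - NL + DI - DT = 215 - 2*88 + (4.76) - 51 + 25 - 12 = 5.76

5.76 dB


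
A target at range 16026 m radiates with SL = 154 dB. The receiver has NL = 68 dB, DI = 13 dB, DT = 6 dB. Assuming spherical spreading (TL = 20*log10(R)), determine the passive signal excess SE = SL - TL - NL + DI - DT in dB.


Step 1: TL = 20*log10(16026) = 84.1 dB
Step 2: SE = 154 - 84.1 - 68 + 13 - 6 = 8.9

8.9 dB


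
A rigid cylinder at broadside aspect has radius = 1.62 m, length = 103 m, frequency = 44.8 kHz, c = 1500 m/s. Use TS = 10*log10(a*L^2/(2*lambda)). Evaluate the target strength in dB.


lambda = 1500/44800 = 0.03348 m
TS = 10*log10(1.62*103^2/(2*0.03348)) = 54.09

54.09 dB


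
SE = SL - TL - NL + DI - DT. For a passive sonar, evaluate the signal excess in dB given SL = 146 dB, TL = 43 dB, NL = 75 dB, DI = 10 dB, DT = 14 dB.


SE = SL - TL - NL + DI - DT = 146 - 43 - 75 + 10 - 14 = 24

24 dB


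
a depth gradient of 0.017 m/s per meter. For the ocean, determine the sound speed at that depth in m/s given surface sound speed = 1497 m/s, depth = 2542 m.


c = 1497 + 0.017 * 2542 = 1540.214

1540.214 m/s


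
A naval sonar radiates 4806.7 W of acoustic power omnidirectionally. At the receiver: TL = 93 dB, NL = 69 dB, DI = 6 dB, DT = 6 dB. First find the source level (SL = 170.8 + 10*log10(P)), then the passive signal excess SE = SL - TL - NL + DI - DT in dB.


Step 1: SL = 170.8 + 10*log10(4806.7) = 207.62 dB
Step 2: SE = SL - TL - NL + DI - DT = 207.62 - 93 - 69 + 6 - 6 = 45.62

45.62 dB


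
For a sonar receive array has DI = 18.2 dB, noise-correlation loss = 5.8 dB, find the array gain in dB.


AG = DI - L_corr = 18.2 - 5.8 = 12.4

12.4 dB


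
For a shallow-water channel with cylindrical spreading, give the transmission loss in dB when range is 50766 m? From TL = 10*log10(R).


TL = 10*log10(50766) = 47.06

47.06 dB


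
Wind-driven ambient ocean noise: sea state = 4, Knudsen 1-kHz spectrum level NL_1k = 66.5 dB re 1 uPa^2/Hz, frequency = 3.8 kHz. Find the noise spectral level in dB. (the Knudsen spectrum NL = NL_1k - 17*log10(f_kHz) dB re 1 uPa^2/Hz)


NL = NL_1k - 17*log10(f_kHz) = 66.5 - 17*log10(3.8) = 66.5 - (9.86) = 56.64

56.64 dB


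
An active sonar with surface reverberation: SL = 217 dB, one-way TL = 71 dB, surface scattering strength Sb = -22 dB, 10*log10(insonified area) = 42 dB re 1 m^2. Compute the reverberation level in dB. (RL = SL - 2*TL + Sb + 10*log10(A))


RL = SL - 2*TL + Sb + 10*log10(A) = 217 - 2*71 + (-22) + 42 = 95

95 dB


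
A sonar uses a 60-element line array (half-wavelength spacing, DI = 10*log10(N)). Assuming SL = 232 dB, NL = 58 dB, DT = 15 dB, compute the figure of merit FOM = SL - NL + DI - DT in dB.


176.78 dB


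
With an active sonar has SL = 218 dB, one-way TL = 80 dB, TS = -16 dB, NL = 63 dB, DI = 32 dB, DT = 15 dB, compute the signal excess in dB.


-4 dB


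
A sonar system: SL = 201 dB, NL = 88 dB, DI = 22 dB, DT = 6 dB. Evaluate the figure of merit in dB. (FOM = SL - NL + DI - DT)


FOM = SL - NL + DI - DT = 201 - 88 + 22 - 6 = 129

129 dB


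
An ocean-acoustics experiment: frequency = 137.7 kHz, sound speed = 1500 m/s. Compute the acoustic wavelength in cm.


lambda = c/f = 1500 / 137700 = 0.0109 m = 1.09 cm

1.09 cm


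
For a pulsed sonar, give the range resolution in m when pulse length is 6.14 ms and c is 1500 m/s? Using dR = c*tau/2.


dR = c*tau/2 = 1500 * 6.14e-3 / 2 = 4.605

4.605 m


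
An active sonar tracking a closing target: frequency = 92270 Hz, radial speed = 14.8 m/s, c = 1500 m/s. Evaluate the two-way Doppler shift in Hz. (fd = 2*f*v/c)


fd = 2*f*v/c = 2 * 92270 * 14.8 / 1500 = 1820.79

1820.79 Hz


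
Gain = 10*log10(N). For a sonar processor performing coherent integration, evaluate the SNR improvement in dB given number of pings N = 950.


Gain = 10*log10(950) = 29.78

29.78 dB


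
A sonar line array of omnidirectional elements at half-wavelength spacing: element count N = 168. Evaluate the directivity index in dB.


DI = 10*log10(168) = 22.25

22.25 dB


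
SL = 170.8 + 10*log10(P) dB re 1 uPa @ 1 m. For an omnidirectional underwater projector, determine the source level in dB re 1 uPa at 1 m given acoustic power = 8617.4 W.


210.15 dB


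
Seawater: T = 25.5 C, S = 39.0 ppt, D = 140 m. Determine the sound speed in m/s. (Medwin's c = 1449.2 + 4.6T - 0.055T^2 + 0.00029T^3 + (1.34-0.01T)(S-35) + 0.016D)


c = 1449.2 + 4.6*25.5 - 0.055*25.5^2 + 0.00029*25.5^3 + (1.34 - 0.01*25.5)*(39.0 - 35) + 0.016*140 = 1542.12

1542.12 m/s


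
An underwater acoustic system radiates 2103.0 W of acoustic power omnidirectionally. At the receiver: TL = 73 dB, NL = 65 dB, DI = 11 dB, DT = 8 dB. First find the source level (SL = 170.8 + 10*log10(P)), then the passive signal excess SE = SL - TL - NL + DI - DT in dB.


Step 1: SL = 170.8 + 10*log10(2103.0) = 204.03 dB
Step 2: SE = SL - TL - NL + DI - DT = 204.03 - 73 - 65 + 11 - 8 = 69.03

69.03 dB


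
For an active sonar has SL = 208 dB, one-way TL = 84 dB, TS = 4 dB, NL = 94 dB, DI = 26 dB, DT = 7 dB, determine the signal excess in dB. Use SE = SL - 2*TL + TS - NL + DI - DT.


-31 dB
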